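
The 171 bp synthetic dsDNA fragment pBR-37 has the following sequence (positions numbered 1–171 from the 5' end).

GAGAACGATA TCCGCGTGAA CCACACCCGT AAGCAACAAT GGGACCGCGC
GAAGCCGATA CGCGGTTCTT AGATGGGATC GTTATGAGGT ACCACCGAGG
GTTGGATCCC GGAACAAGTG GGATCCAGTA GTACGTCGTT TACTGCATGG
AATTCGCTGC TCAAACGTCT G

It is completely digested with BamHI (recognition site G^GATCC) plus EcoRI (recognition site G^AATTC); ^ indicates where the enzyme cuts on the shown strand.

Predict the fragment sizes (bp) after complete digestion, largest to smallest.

104, 29, 21, 17 bp

BamHI sites (GGATCC) start at positions 104, 121.
BamHI cuts after the first base of each site, so after positions 104, 121.
The EcoRI site (GAATTC) starts at position 150.
EcoRI cuts after the first base of each site, so after position 150.
Combined cut positions: 104, 121, 150.
Linear molecule, 3 cuts → 4 fragments:
  1–104 → 104 bp
  105–121 → 17 bp
  122–150 → 29 bp
  151–171 → 21 bp
Sorted largest to smallest: 104, 29, 21, 17 bp.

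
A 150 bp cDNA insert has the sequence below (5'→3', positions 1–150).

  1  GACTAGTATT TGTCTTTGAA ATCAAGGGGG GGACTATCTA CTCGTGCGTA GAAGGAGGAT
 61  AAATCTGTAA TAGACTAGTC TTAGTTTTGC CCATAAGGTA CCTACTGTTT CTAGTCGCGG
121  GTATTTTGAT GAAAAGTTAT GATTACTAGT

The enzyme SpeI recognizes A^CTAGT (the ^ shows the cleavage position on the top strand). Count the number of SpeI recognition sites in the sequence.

3

ACTAGT occurs starting at positions 2, 74, 145.
SpeI cuts at 3 sites.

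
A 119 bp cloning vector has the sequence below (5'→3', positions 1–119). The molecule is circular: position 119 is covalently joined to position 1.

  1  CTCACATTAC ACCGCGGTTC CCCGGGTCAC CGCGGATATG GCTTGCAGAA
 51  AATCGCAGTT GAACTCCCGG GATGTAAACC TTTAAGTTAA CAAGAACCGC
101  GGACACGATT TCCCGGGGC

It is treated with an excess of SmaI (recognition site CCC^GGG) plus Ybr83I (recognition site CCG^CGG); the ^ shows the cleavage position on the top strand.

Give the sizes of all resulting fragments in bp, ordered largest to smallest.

36, 31, 19, 15, 9, 9 bp

SmaI sites (CCCGGG) start at positions 21, 66, 112.
SmaI cuts after base 3 of each site, so after positions 23, 68, 114.
Ybr83I sites (CCGCGG) start at positions 12, 30, 97.
Ybr83I cuts after base 3 of each site, so after positions 14, 32, 99.
Combined cut positions: 14, 23, 32, 68, 99, 114.
Circular molecule, 6 cuts → 6 fragments:
  15–23 → 9 bp
  24–32 → 9 bp
  33–68 → 36 bp
  69–99 → 31 bp
  100–114 → 15 bp
  115–119 then 1–14 → 5 + 14 = 19 bp
Sorted largest to smallest: 36, 31, 19, 15, 9, 9 bp.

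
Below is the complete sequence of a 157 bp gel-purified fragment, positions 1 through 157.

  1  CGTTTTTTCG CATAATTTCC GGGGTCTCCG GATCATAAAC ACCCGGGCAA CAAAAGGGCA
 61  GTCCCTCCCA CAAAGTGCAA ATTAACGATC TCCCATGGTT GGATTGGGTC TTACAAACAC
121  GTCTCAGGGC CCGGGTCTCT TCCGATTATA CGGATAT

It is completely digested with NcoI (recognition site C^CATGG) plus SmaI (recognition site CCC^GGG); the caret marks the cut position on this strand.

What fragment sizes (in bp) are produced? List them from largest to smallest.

49, 44, 39, 25 bp

The NcoI site (CCATGG) starts at position 93.
NcoI cuts after the first base of each site, so after position 93.
SmaI sites (CCCGGG) start at positions 42, 130.
SmaI cuts after base 3 of each site, so after positions 44, 132.
Combined cut positions: 44, 93, 132.
Linear molecule, 3 cuts → 4 fragments:
  1–44 → 44 bp
  45–93 → 49 bp
  94–132 → 39 bp
  133–157 → 25 bp
Sorted largest to smallest: 49, 44, 39, 25 bp.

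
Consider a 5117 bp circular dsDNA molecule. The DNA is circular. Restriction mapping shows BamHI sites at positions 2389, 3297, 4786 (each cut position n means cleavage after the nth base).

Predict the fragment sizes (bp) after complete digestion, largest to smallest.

Circular molecule, 3 cuts → 3 fragments:
  3297 − 2389 = 908 bp
  4786 − 3297 = 1489 bp
  wrap: 5117 − 4786 + 2389 = 2720 bp
Sorted largest to smallest: 2720, 1489, 908 bp.

2720, 1489, 908 bp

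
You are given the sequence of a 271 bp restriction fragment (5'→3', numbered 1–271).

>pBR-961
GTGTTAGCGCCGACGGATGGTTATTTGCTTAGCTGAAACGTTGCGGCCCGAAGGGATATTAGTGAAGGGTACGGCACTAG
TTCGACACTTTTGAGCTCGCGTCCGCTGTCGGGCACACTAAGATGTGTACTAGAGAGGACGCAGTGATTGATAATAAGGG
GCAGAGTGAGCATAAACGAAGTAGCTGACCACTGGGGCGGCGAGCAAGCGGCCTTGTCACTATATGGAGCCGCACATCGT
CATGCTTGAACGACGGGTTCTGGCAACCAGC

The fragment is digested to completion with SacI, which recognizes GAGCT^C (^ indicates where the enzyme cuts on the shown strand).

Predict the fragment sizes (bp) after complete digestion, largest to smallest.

174, 97 bp

The SacI site (GAGCTC) starts at position 93.
SacI cuts after base 5 of each site (before the last base), so after position 97.
Linear molecule, 1 cut → 2 fragments:
  1–97 → 97 bp
  98–271 → 174 bp
Sorted largest to smallest: 174, 97 bp.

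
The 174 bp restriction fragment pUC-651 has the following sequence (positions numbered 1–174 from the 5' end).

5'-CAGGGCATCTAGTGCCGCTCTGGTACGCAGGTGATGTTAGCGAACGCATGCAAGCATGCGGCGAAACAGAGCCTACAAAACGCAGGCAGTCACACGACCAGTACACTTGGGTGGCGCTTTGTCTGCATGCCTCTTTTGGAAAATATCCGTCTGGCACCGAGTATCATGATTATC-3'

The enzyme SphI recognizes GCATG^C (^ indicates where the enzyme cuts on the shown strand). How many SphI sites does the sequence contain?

GCATGC occurs starting at positions 46, 54, 125.
SphI cuts at 3 sites.

3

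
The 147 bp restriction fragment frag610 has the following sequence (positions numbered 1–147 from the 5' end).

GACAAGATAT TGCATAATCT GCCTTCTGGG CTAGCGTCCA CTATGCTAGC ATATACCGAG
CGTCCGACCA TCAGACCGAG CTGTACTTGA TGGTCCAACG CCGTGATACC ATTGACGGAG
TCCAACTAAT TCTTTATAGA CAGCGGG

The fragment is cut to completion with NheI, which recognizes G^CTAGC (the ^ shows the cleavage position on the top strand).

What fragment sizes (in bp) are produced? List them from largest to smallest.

102, 30, 15 bp

NheI sites (GCTAGC) start at positions 30, 45.
NheI cuts after the first base of each site, so after positions 30, 45.
Linear molecule, 2 cuts → 3 fragments:
  1–30 → 30 bp
  31–45 → 15 bp
  46–147 → 102 bp
Sorted largest to smallest: 102, 30, 15 bp.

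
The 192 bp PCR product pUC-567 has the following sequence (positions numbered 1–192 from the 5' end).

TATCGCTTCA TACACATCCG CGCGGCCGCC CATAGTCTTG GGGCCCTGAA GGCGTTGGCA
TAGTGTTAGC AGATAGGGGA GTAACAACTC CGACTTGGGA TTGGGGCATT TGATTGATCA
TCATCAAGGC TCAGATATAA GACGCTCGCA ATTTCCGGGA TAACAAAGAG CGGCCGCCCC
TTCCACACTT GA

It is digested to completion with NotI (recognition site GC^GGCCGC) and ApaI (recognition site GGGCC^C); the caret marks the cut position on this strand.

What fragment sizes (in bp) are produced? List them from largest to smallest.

126, 23, 22, 21 bp

NotI sites (GCGGCCGC) start at positions 22, 170.
NotI cuts after base 2 of each site, so after positions 23, 171.
The ApaI site (GGGCCC) starts at position 41.
ApaI cuts after base 5 of each site (before the last base), so after position 45.
Combined cut positions: 23, 45, 171.
Linear molecule, 3 cuts → 4 fragments:
  1–23 → 23 bp
  24–45 → 22 bp
  46–171 → 126 bp
  172–192 → 21 bp
Sorted largest to smallest: 126, 23, 22, 21 bp.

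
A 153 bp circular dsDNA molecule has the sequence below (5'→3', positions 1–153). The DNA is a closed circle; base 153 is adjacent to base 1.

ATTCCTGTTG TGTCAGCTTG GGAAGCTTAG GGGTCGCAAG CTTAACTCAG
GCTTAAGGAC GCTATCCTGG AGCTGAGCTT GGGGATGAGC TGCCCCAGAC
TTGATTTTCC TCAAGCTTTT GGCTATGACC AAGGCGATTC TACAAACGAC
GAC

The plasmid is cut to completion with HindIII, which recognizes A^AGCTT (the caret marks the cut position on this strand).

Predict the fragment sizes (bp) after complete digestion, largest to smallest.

HindIII sites (AAGCTT) start at positions 23, 38, 113.
HindIII cuts after the first base of each site, so after positions 23, 38, 113.
Circular molecule, 3 cuts → 3 fragments:
  24–38 → 15 bp
  39–113 → 75 bp
  114–153 then 1–23 → 40 + 23 = 63 bp
Sorted largest to smallest: 75, 63, 15 bp.

75, 63, 15 bp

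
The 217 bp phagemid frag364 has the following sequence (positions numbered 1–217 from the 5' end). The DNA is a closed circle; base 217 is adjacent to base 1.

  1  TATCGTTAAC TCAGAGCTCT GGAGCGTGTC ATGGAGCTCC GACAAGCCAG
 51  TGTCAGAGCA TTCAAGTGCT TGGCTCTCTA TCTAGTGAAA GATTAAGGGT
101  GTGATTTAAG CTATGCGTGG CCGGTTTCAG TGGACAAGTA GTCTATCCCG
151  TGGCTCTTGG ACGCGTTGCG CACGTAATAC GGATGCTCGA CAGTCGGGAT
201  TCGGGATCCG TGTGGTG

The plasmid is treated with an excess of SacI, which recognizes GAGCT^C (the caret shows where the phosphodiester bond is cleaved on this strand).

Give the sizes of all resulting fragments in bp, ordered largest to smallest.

SacI sites (GAGCTC) start at positions 14, 34.
SacI cuts after base 5 of each site (before the last base), so after positions 18, 38.
Circular molecule, 2 cuts → 2 fragments:
  19–38 → 20 bp
  39–217 then 1–18 → 179 + 18 = 197 bp
Sorted largest to smallest: 197, 20 bp.

197, 20 bp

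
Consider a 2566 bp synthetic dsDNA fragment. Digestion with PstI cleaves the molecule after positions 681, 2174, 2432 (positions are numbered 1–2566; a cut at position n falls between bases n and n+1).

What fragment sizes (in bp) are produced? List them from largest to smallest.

1493, 681, 258, 134 bp

Linear molecule, 3 cuts → 4 fragments:
  681 − 0 = 681 bp
  2174 − 681 = 1493 bp
  2432 − 2174 = 258 bp
  2566 − 2432 = 134 bp
Sorted largest to smallest: 1493, 681, 258, 134 bp.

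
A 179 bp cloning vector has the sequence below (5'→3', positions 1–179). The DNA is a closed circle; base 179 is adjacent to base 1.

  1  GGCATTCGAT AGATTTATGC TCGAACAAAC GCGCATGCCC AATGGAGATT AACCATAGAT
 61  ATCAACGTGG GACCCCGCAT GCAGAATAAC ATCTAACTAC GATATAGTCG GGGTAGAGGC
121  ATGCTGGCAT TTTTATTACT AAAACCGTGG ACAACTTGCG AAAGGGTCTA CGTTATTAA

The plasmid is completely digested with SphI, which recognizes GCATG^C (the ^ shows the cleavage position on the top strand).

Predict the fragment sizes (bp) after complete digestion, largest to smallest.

SphI sites (GCATGC) start at positions 33, 77, 119.
SphI cuts after base 5 of each site (before the last base), so after positions 37, 81, 123.
Circular molecule, 3 cuts → 3 fragments:
  38–81 → 44 bp
  82–123 → 42 bp
  124–179 then 1–37 → 56 + 37 = 93 bp
Sorted largest to smallest: 93, 44, 42 bp.

93, 44, 42 bp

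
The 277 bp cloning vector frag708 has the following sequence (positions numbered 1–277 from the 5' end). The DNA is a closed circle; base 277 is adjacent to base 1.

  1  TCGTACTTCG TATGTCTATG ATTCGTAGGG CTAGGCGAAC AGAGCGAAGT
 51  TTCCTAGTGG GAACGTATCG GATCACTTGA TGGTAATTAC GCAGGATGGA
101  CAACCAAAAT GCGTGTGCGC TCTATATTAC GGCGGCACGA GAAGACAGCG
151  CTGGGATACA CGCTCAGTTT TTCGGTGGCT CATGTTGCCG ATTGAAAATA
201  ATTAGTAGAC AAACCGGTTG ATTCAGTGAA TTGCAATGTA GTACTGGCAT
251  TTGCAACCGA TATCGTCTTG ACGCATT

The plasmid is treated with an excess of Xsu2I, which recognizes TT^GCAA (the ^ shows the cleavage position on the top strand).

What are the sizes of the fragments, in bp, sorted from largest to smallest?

257, 20 bp

Xsu2I sites (TTGCAA) start at positions 231, 251.
Xsu2I cuts after base 2 of each site, so after positions 232, 252.
Circular molecule, 2 cuts → 2 fragments:
  233–252 → 20 bp
  253–277 then 1–232 → 25 + 232 = 257 bp
Sorted largest to smallest: 257, 20 bp.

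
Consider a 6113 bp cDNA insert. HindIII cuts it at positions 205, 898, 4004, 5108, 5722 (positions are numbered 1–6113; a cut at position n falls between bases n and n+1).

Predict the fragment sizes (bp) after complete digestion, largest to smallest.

3106, 1104, 693, 614, 391, 205 bp

Linear molecule, 5 cuts → 6 fragments:
  205 − 0 = 205 bp
  898 − 205 = 693 bp
  4004 − 898 = 3106 bp
  5108 − 4004 = 1104 bp
  5722 − 5108 = 614 bp
  6113 − 5722 = 391 bp
Sorted largest to smallest: 3106, 1104, 693, 614, 391, 205 bp.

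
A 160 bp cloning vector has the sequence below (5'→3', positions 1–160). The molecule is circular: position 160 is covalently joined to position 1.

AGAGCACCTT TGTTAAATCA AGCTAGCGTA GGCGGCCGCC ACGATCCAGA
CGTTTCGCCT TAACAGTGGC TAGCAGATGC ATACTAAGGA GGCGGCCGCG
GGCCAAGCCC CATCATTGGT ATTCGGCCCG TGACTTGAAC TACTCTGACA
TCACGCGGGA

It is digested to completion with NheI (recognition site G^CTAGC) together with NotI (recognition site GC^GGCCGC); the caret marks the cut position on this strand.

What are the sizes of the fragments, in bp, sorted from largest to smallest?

89, 36, 24, 11 bp

NheI sites (GCTAGC) start at positions 22, 69.
NheI cuts after the first base of each site, so after positions 22, 69.
NotI sites (GCGGCCGC) start at positions 32, 92.
NotI cuts after base 2 of each site, so after positions 33, 93.
Combined cut positions: 22, 33, 69, 93.
Circular molecule, 4 cuts → 4 fragments:
  23–33 → 11 bp
  34–69 → 36 bp
  70–93 → 24 bp
  94–160 then 1–22 → 67 + 22 = 89 bp
Sorted largest to smallest: 89, 36, 24, 11 bp.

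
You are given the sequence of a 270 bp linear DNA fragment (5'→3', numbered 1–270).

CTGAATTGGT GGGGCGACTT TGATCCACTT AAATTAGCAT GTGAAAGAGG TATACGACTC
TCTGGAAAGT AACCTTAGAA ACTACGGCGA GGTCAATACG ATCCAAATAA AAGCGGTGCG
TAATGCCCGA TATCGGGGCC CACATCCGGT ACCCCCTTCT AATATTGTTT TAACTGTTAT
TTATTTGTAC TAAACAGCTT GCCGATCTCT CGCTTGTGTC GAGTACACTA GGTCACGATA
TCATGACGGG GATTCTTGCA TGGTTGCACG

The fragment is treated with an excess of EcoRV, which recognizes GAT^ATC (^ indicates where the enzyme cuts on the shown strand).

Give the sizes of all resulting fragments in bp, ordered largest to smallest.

131, 108, 31 bp

EcoRV sites (GATATC) start at positions 129, 237.
EcoRV cuts after base 3 of each site, so after positions 131, 239.
Linear molecule, 2 cuts → 3 fragments:
  1–131 → 131 bp
  132–239 → 108 bp
  240–270 → 31 bp
Sorted largest to smallest: 131, 108, 31 bp.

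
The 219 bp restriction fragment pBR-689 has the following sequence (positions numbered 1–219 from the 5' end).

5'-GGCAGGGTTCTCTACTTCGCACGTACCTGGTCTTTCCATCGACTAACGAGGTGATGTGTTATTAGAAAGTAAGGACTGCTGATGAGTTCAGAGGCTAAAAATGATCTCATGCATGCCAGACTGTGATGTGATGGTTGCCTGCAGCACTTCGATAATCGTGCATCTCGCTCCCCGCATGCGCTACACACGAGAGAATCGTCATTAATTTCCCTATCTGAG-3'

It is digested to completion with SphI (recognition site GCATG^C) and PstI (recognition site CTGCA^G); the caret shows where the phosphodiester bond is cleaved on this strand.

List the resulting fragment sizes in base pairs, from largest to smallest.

SphI sites (GCATGC) start at positions 111, 174.
SphI cuts after base 5 of each site (before the last base), so after positions 115, 178.
The PstI site (CTGCAG) starts at position 139.
PstI cuts after base 5 of each site (before the last base), so after position 143.
Combined cut positions: 115, 143, 178.
Linear molecule, 3 cuts → 4 fragments:
  1–115 → 115 bp
  116–143 → 28 bp
  144–178 → 35 bp
  179–219 → 41 bp
Sorted largest to smallest: 115, 41, 35, 28 bp.

115, 41, 35, 28 bp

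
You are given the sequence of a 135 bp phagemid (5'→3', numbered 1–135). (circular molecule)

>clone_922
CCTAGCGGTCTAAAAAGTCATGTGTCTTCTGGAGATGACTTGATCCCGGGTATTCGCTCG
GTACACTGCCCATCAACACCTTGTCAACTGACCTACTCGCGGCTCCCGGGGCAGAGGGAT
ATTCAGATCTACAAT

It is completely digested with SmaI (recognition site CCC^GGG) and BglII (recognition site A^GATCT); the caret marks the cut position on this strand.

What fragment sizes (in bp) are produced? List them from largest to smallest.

SmaI sites (CCCGGG) start at positions 45, 105.
SmaI cuts after base 3 of each site, so after positions 47, 107.
The BglII site (AGATCT) starts at position 125.
BglII cuts after the first base of each site, so after position 125.
Combined cut positions: 47, 107, 125.
Circular molecule, 3 cuts → 3 fragments:
  48–107 → 60 bp
  108–125 → 18 bp
  126–135 then 1–47 → 10 + 47 = 57 bp
Sorted largest to smallest: 60, 57, 18 bp.

60, 57, 18 bp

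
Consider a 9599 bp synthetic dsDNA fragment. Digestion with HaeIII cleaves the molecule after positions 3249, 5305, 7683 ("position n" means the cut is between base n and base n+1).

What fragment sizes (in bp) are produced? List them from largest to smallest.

3249, 2378, 2056, 1916 bp

Linear molecule, 3 cuts → 4 fragments:
  3249 − 0 = 3249 bp
  5305 − 3249 = 2056 bp
  7683 − 5305 = 2378 bp
  9599 − 7683 = 1916 bp
Sorted largest to smallest: 3249, 2378, 2056, 1916 bp.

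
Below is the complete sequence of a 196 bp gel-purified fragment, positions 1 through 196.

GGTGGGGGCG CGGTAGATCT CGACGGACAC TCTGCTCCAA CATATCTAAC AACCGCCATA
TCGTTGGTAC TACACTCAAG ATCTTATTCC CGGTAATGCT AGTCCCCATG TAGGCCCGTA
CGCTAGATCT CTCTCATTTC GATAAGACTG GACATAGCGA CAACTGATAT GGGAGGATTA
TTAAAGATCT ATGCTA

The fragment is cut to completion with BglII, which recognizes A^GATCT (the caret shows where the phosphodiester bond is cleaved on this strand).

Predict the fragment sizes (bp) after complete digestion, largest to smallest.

BglII sites (AGATCT) start at positions 15, 79, 125, 185.
BglII cuts after the first base of each site, so after positions 15, 79, 125, 185.
Linear molecule, 4 cuts → 5 fragments:
  1–15 → 15 bp
  16–79 → 64 bp
  80–125 → 46 bp
  126–185 → 60 bp
  186–196 → 11 bp
Sorted largest to smallest: 64, 60, 46, 15, 11 bp.

64, 60, 46, 15, 11 bp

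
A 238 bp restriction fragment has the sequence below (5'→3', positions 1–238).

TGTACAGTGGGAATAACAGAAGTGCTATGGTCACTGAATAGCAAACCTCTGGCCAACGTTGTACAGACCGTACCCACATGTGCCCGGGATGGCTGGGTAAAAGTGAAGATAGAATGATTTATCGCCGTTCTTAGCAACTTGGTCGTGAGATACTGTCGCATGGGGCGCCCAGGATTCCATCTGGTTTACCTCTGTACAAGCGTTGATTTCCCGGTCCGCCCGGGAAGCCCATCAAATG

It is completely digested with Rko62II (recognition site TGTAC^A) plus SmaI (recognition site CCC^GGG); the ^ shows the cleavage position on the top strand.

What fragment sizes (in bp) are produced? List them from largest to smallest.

Rko62II sites (TGTACA) start at positions 1, 60, 193.
Rko62II cuts after base 5 of each site (before the last base), so after positions 5, 64, 197.
SmaI sites (CCCGGG) start at positions 83, 219.
SmaI cuts after base 3 of each site, so after positions 85, 221.
Combined cut positions: 5, 64, 85, 197, 221.
Linear molecule, 5 cuts → 6 fragments:
  1–5 → 5 bp
  6–64 → 59 bp
  65–85 → 21 bp
  86–197 → 112 bp
  198–221 → 24 bp
  222–238 → 17 bp
Sorted largest to smallest: 112, 59, 24, 21, 17, 5 bp.

112, 59, 24, 21, 17, 5 bp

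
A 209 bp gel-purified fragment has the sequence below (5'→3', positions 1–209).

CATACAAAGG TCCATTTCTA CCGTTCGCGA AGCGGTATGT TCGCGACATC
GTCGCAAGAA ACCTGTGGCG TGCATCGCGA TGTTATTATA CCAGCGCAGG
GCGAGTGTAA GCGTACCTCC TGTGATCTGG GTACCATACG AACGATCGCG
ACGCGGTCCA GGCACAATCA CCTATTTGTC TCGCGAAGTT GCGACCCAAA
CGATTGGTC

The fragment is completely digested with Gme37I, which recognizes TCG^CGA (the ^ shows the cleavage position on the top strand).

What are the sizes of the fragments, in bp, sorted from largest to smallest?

71, 35, 34, 27, 26, 16 bp

Gme37I sites (TCGCGA) start at positions 25, 41, 75, 146, 181.
Gme37I cuts after base 3 of each site, so after positions 27, 43, 77, 148, 183.
Linear molecule, 5 cuts → 6 fragments:
  1–27 → 27 bp
  28–43 → 16 bp
  44–77 → 34 bp
  78–148 → 71 bp
  149–183 → 35 bp
  184–209 → 26 bp
Sorted largest to smallest: 71, 35, 34, 27, 26, 16 bp.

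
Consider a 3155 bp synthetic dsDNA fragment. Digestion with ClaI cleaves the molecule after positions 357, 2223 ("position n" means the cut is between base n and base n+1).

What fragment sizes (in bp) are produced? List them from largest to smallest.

1866, 932, 357 bp

Linear molecule, 2 cuts → 3 fragments:
  357 − 0 = 357 bp
  2223 − 357 = 1866 bp
  3155 − 2223 = 932 bp
Sorted largest to smallest: 1866, 932, 357 bp.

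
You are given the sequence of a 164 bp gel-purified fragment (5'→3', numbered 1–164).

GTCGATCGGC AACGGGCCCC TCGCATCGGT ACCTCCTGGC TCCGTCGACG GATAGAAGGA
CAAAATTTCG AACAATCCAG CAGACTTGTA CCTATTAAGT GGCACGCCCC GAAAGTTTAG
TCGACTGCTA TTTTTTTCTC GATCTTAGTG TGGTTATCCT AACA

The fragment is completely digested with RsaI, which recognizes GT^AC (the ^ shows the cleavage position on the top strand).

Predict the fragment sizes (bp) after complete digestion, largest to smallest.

RsaI sites (GTAC) start at positions 29, 88.
RsaI cuts after base 2 of each site, so after positions 30, 89.
Linear molecule, 2 cuts → 3 fragments:
  1–30 → 30 bp
  31–89 → 59 bp
  90–164 → 75 bp
Sorted largest to smallest: 75, 59, 30 bp.

75, 59, 30 bp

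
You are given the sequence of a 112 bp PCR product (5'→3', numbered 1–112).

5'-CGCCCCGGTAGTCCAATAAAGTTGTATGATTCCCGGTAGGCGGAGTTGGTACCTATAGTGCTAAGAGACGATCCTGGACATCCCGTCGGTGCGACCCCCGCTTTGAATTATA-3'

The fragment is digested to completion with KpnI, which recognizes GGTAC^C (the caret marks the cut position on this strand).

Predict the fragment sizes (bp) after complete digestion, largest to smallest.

The KpnI site (GGTACC) starts at position 48.
KpnI cuts after base 5 of each site (before the last base), so after position 52.
Linear molecule, 1 cut → 2 fragments:
  1–52 → 52 bp
  53–112 → 60 bp
Sorted largest to smallest: 60, 52 bp.

60, 52 bp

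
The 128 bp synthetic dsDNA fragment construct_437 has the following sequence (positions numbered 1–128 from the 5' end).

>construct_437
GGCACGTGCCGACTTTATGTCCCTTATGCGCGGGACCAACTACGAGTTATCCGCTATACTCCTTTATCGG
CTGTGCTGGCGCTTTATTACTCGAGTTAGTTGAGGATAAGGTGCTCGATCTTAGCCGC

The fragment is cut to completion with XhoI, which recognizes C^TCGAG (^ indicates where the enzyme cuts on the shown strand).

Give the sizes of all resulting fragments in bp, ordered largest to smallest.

90, 38 bp

The XhoI site (CTCGAG) starts at position 90.
XhoI cuts after the first base of each site, so after position 90.
Linear molecule, 1 cut → 2 fragments:
  1–90 → 90 bp
  91–128 → 38 bp
Sorted largest to smallest: 90, 38 bp.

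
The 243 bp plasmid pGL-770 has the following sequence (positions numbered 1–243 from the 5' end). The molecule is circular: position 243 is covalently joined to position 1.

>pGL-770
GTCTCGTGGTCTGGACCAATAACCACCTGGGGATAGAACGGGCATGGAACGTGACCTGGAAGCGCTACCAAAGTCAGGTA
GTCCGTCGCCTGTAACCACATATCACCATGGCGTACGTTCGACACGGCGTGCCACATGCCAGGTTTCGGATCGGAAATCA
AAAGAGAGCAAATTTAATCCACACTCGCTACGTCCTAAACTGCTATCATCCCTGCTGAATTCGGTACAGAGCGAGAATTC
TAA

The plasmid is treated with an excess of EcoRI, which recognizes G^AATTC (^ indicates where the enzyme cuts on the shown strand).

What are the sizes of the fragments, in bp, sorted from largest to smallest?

225, 18 bp

EcoRI sites (GAATTC) start at positions 217, 235.
EcoRI cuts after the first base of each site, so after positions 217, 235.
Circular molecule, 2 cuts → 2 fragments:
  218–235 → 18 bp
  236–243 then 1–217 → 8 + 217 = 225 bp
Sorted largest to smallest: 225, 18 bp.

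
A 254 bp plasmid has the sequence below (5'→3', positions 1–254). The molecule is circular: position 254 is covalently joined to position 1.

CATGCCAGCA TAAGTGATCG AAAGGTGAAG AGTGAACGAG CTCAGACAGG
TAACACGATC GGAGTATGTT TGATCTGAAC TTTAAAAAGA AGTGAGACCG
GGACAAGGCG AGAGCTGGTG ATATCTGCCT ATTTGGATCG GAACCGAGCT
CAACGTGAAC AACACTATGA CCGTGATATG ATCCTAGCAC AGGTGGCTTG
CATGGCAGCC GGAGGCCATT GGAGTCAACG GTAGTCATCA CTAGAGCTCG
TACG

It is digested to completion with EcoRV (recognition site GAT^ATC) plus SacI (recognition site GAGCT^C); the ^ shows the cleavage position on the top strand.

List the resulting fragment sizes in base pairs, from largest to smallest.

The EcoRV site (GATATC) starts at position 120.
EcoRV cuts after base 3 of each site, so after position 122.
SacI sites (GAGCTC) start at positions 38, 146, 244.
SacI cuts after base 5 of each site (before the last base), so after positions 42, 150, 248.
Combined cut positions: 42, 122, 150, 248.
Circular molecule, 4 cuts → 4 fragments:
  43–122 → 80 bp
  123–150 → 28 bp
  151–248 → 98 bp
  249–254 then 1–42 → 6 + 42 = 48 bp
Sorted largest to smallest: 98, 80, 48, 28 bp.

98, 80, 48, 28 bp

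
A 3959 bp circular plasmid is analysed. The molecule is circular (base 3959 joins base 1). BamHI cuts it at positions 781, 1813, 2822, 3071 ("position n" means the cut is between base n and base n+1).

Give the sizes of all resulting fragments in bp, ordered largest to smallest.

1669, 1032, 1009, 249 bp

Circular molecule, 4 cuts → 4 fragments:
  1813 − 781 = 1032 bp
  2822 − 1813 = 1009 bp
  3071 − 2822 = 249 bp
  wrap: 3959 − 3071 + 781 = 1669 bp
Sorted largest to smallest: 1669, 1032, 1009, 249 bp.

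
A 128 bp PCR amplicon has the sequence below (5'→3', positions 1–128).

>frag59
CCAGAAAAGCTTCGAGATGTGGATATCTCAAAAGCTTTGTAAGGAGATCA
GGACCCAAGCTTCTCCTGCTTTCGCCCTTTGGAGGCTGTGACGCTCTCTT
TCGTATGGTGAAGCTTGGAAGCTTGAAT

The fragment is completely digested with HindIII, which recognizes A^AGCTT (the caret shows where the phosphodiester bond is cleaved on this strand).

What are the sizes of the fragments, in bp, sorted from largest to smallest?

HindIII sites (AAGCTT) start at positions 7, 32, 57, 111, 119.
HindIII cuts after the first base of each site, so after positions 7, 32, 57, 111, 119.
Linear molecule, 5 cuts → 6 fragments:
  1–7 → 7 bp
  8–32 → 25 bp
  33–57 → 25 bp
  58–111 → 54 bp
  112–119 → 8 bp
  120–128 → 9 bp
Sorted largest to smallest: 54, 25, 25, 9, 8, 7 bp.

54, 25, 25, 9, 8, 7 bp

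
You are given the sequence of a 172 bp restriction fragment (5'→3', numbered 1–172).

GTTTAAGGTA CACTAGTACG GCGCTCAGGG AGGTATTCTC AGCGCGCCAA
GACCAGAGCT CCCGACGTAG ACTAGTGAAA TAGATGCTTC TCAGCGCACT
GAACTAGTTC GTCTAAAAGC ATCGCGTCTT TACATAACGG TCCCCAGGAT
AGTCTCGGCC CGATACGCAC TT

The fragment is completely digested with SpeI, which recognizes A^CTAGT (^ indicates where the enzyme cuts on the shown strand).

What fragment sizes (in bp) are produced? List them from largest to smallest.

SpeI sites (ACTAGT) start at positions 12, 71, 103.
SpeI cuts after the first base of each site, so after positions 12, 71, 103.
Linear molecule, 3 cuts → 4 fragments:
  1–12 → 12 bp
  13–71 → 59 bp
  72–103 → 32 bp
  104–172 → 69 bp
Sorted largest to smallest: 69, 59, 32, 12 bp.

69, 59, 32, 12 bp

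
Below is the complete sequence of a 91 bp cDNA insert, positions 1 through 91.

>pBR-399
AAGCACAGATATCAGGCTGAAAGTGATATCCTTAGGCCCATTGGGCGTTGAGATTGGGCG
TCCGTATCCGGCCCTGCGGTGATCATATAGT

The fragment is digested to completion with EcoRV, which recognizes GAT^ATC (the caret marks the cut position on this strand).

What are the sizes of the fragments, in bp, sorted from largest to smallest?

EcoRV sites (GATATC) start at positions 8, 25.
EcoRV cuts after base 3 of each site, so after positions 10, 27.
Linear molecule, 2 cuts → 3 fragments:
  1–10 → 10 bp
  11–27 → 17 bp
  28–91 → 64 bp
Sorted largest to smallest: 64, 17, 10 bp.

64, 17, 10 bp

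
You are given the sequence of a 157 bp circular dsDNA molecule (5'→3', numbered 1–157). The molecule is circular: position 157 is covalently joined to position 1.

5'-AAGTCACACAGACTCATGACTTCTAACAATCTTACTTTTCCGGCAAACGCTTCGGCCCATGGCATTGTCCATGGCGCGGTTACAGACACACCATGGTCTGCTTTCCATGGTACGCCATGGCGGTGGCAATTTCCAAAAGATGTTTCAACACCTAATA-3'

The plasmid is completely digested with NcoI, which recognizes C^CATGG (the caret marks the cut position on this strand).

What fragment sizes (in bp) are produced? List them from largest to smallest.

99, 22, 14, 12, 10 bp

NcoI sites (CCATGG) start at positions 57, 69, 91, 105, 115.
NcoI cuts after the first base of each site, so after positions 57, 69, 91, 105, 115.
Circular molecule, 5 cuts → 5 fragments:
  58–69 → 12 bp
  70–91 → 22 bp
  92–105 → 14 bp
  106–115 → 10 bp
  116–157 then 1–57 → 42 + 57 = 99 bp
Sorted largest to smallest: 99, 22, 14, 12, 10 bp.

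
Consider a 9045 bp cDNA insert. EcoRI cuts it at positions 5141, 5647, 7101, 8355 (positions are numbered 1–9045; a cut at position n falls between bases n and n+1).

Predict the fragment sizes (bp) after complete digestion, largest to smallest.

Linear molecule, 4 cuts → 5 fragments:
  5141 − 0 = 5141 bp
  5647 − 5141 = 506 bp
  7101 − 5647 = 1454 bp
  8355 − 7101 = 1254 bp
  9045 − 8355 = 690 bp
Sorted largest to smallest: 5141, 1454, 1254, 690, 506 bp.

5141, 1454, 1254, 690, 506 bp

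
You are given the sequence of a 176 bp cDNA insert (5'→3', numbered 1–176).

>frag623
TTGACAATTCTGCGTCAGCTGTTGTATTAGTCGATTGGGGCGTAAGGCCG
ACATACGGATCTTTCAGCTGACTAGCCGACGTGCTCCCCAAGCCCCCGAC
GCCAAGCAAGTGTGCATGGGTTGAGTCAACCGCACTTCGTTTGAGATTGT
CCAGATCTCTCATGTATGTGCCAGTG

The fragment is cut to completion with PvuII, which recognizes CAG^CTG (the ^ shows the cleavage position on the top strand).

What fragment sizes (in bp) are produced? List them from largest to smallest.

109, 49, 18 bp

PvuII sites (CAGCTG) start at positions 16, 65.
PvuII cuts after base 3 of each site, so after positions 18, 67.
Linear molecule, 2 cuts → 3 fragments:
  1–18 → 18 bp
  19–67 → 49 bp
  68–176 → 109 bp
Sorted largest to smallest: 109, 49, 18 bp.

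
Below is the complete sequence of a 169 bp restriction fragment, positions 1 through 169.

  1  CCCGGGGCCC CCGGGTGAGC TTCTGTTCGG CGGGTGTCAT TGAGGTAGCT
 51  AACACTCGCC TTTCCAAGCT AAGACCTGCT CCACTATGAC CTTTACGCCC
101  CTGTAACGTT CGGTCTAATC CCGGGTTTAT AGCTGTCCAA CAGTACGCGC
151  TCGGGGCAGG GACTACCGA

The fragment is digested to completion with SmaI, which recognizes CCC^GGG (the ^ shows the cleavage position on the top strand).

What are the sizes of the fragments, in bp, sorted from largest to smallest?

SmaI sites (CCCGGG) start at positions 1, 10, 120.
SmaI cuts after base 3 of each site, so after positions 3, 12, 122.
Linear molecule, 3 cuts → 4 fragments:
  1–3 → 3 bp
  4–12 → 9 bp
  13–122 → 110 bp
  123–169 → 47 bp
Sorted largest to smallest: 110, 47, 9, 3 bp.

110, 47, 9, 3 bp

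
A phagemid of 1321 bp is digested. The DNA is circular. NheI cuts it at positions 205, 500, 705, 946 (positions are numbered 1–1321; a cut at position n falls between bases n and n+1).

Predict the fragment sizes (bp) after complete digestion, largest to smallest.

Circular molecule, 4 cuts → 4 fragments:
  500 − 205 = 295 bp
  705 − 500 = 205 bp
  946 − 705 = 241 bp
  wrap: 1321 − 946 + 205 = 580 bp
Sorted largest to smallest: 580, 295, 241, 205 bp.

580, 295, 241, 205 bp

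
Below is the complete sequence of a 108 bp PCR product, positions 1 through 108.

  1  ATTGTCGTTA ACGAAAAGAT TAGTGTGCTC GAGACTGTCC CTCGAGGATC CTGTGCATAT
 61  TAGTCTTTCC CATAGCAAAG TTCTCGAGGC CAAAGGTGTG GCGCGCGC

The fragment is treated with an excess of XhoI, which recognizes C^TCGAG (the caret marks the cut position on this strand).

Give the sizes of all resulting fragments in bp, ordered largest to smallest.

XhoI sites (CTCGAG) start at positions 28, 41, 83.
XhoI cuts after the first base of each site, so after positions 28, 41, 83.
Linear molecule, 3 cuts → 4 fragments:
  1–28 → 28 bp
  29–41 → 13 bp
  42–83 → 42 bp
  84–108 → 25 bp
Sorted largest to smallest: 42, 28, 25, 13 bp.

42, 28, 25, 13 bp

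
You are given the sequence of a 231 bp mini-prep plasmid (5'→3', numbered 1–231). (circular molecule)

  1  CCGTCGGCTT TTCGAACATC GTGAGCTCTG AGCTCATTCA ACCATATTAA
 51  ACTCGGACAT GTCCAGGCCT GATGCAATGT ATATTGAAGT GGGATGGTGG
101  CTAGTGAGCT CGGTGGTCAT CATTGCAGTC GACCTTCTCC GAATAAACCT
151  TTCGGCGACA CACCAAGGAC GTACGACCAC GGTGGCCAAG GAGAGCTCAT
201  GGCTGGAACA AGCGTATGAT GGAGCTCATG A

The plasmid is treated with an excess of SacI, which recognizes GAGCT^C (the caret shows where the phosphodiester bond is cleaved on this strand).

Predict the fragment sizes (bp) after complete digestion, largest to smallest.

SacI sites (GAGCTC) start at positions 23, 30, 106, 193, 222.
SacI cuts after base 5 of each site (before the last base), so after positions 27, 34, 110, 197, 226.
Circular molecule, 5 cuts → 5 fragments:
  28–34 → 7 bp
  35–110 → 76 bp
  111–197 → 87 bp
  198–226 → 29 bp
  227–231 then 1–27 → 5 + 27 = 32 bp
Sorted largest to smallest: 87, 76, 32, 29, 7 bp.

87, 76, 32, 29, 7 bp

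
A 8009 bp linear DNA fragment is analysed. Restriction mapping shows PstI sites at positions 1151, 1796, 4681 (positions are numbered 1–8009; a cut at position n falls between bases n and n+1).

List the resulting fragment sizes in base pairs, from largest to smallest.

3328, 2885, 1151, 645 bp

Linear molecule, 3 cuts → 4 fragments:
  1151 − 0 = 1151 bp
  1796 − 1151 = 645 bp
  4681 − 1796 = 2885 bp
  8009 − 4681 = 3328 bp
Sorted largest to smallest: 3328, 2885, 1151, 645 bp.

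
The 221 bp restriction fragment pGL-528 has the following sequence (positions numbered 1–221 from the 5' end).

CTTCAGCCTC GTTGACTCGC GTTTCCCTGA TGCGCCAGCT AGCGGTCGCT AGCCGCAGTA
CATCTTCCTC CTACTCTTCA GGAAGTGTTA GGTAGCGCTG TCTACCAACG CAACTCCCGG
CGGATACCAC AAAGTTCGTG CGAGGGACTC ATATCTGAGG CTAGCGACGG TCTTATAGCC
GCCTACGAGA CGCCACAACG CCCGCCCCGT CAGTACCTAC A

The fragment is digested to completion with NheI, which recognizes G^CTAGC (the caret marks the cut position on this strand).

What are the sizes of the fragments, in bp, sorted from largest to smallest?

112, 61, 38, 10 bp

NheI sites (GCTAGC) start at positions 38, 48, 160.
NheI cuts after the first base of each site, so after positions 38, 48, 160.
Linear molecule, 3 cuts → 4 fragments:
  1–38 → 38 bp
  39–48 → 10 bp
  49–160 → 112 bp
  161–221 → 61 bp
Sorted largest to smallest: 112, 61, 38, 10 bp.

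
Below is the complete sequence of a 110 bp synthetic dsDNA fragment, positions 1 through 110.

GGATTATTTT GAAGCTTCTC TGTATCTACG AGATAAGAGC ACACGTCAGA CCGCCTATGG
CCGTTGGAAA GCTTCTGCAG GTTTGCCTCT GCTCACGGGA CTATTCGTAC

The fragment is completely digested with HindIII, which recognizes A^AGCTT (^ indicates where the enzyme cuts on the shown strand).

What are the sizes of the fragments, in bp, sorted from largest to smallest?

57, 41, 12 bp

HindIII sites (AAGCTT) start at positions 12, 69.
HindIII cuts after the first base of each site, so after positions 12, 69.
Linear molecule, 2 cuts → 3 fragments:
  1–12 → 12 bp
  13–69 → 57 bp
  70–110 → 41 bp
Sorted largest to smallest: 57, 41, 12 bp.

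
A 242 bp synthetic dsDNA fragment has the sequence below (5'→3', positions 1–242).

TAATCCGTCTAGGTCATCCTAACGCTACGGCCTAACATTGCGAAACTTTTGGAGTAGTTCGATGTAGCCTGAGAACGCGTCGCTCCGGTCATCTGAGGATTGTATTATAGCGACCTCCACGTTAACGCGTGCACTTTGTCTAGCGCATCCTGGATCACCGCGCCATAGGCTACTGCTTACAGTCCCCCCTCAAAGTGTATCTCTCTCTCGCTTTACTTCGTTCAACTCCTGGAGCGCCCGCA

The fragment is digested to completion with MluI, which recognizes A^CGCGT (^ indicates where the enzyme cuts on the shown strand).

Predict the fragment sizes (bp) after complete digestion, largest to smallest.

117, 75, 50 bp

MluI sites (ACGCGT) start at positions 75, 125.
MluI cuts after the first base of each site, so after positions 75, 125.
Linear molecule, 2 cuts → 3 fragments:
  1–75 → 75 bp
  76–125 → 50 bp
  126–242 → 117 bp
Sorted largest to smallest: 117, 75, 50 bp.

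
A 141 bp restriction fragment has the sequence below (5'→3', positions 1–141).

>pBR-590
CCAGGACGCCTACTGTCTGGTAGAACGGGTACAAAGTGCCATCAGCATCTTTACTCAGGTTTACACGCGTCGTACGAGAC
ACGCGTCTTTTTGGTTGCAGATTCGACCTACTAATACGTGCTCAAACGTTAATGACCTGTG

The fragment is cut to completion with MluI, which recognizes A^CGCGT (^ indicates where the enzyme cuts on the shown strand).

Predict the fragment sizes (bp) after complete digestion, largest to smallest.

MluI sites (ACGCGT) start at positions 65, 81.
MluI cuts after the first base of each site, so after positions 65, 81.
Linear molecule, 2 cuts → 3 fragments:
  1–65 → 65 bp
  66–81 → 16 bp
  82–141 → 60 bp
Sorted largest to smallest: 65, 60, 16 bp.

65, 60, 16 bp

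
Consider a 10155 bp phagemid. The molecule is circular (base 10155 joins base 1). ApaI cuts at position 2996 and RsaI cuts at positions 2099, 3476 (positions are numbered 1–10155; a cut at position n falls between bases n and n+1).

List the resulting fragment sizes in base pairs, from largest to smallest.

Combined cut positions (sorted): 2099, 2996, 3476.
Circular molecule, 3 cuts → 3 fragments:
  2996 − 2099 = 897 bp
  3476 − 2996 = 480 bp
  wrap: 10155 − 3476 + 2099 = 8778 bp
Sorted largest to smallest: 8778, 897, 480 bp.

8778, 897, 480 bp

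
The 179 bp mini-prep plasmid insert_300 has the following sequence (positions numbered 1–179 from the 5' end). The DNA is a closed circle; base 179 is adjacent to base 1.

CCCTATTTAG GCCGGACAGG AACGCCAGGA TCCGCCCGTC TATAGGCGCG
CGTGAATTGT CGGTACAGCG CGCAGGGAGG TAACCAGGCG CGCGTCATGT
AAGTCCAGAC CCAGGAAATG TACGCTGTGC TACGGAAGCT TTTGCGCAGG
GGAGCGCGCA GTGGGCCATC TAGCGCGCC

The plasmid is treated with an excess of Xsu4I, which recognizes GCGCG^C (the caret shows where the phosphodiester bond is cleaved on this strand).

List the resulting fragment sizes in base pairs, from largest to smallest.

Xsu4I sites (GCGCGC) start at positions 46, 68, 88, 154, 173.
Xsu4I cuts after base 5 of each site (before the last base), so after positions 50, 72, 92, 158, 177.
Circular molecule, 5 cuts → 5 fragments:
  51–72 → 22 bp
  73–92 → 20 bp
  93–158 → 66 bp
  159–177 → 19 bp
  178–179 then 1–50 → 2 + 50 = 52 bp
Sorted largest to smallest: 66, 52, 22, 20, 19 bp.

66, 52, 22, 20, 19 bp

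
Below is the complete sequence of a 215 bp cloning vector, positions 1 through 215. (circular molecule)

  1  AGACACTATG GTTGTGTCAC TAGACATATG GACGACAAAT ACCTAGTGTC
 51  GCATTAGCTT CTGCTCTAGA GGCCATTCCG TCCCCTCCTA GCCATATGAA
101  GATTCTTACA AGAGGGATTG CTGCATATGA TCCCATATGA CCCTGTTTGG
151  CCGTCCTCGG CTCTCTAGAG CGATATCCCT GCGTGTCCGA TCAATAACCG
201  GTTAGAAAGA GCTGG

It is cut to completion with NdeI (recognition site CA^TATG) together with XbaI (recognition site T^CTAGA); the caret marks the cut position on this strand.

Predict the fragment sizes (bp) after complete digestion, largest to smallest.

NdeI sites (CATATG) start at positions 25, 93, 124, 134.
NdeI cuts after base 2 of each site, so after positions 26, 94, 125, 135.
XbaI sites (TCTAGA) start at positions 65, 164.
XbaI cuts after the first base of each site, so after positions 65, 164.
Combined cut positions: 26, 65, 94, 125, 135, 164.
Circular molecule, 6 cuts → 6 fragments:
  27–65 → 39 bp
  66–94 → 29 bp
  95–125 → 31 bp
  126–135 → 10 bp
  136–164 → 29 bp
  165–215 then 1–26 → 51 + 26 = 77 bp
Sorted largest to smallest: 77, 39, 31, 29, 29, 10 bp.

77, 39, 31, 29, 29, 10 bp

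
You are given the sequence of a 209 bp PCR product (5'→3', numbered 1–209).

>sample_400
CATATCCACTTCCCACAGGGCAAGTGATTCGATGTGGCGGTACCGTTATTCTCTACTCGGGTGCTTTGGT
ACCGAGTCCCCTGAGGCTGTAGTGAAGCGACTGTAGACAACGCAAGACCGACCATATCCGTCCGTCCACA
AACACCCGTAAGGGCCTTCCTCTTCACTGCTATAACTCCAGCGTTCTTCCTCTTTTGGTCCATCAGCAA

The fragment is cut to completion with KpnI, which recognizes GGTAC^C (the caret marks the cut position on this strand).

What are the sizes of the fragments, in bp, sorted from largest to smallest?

137, 43, 29 bp

KpnI sites (GGTACC) start at positions 39, 68.
KpnI cuts after base 5 of each site (before the last base), so after positions 43, 72.
Linear molecule, 2 cuts → 3 fragments:
  1–43 → 43 bp
  44–72 → 29 bp
  73–209 → 137 bp
Sorted largest to smallest: 137, 43, 29 bp.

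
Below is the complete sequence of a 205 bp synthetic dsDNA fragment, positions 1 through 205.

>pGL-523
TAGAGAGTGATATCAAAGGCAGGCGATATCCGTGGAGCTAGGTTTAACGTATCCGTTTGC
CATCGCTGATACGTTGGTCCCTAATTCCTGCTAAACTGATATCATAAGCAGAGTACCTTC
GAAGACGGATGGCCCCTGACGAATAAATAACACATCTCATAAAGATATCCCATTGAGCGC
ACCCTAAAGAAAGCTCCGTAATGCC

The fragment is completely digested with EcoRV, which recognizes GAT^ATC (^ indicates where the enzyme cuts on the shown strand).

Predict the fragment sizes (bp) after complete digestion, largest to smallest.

73, 66, 39, 16, 11 bp

EcoRV sites (GATATC) start at positions 9, 25, 98, 164.
EcoRV cuts after base 3 of each site, so after positions 11, 27, 100, 166.
Linear molecule, 4 cuts → 5 fragments:
  1–11 → 11 bp
  12–27 → 16 bp
  28–100 → 73 bp
  101–166 → 66 bp
  167–205 → 39 bp
Sorted largest to smallest: 73, 66, 39, 16, 11 bp.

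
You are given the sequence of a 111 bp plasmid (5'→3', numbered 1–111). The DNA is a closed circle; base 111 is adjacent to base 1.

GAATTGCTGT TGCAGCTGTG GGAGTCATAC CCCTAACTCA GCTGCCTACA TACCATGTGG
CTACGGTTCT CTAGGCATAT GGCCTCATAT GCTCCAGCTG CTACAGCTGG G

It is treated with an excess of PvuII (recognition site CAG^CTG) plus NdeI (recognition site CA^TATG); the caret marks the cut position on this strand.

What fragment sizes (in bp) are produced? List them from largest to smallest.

36, 26, 20, 10, 10, 9 bp

PvuII sites (CAGCTG) start at positions 13, 39, 95, 104.
PvuII cuts after base 3 of each site, so after positions 15, 41, 97, 106.
NdeI sites (CATATG) start at positions 76, 86.
NdeI cuts after base 2 of each site, so after positions 77, 87.
Combined cut positions: 15, 41, 77, 87, 97, 106.
Circular molecule, 6 cuts → 6 fragments:
  16–41 → 26 bp
  42–77 → 36 bp
  78–87 → 10 bp
  88–97 → 10 bp
  98–106 → 9 bp
  107–111 then 1–15 → 5 + 15 = 20 bp
Sorted largest to smallest: 36, 26, 20, 10, 10, 9 bp.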